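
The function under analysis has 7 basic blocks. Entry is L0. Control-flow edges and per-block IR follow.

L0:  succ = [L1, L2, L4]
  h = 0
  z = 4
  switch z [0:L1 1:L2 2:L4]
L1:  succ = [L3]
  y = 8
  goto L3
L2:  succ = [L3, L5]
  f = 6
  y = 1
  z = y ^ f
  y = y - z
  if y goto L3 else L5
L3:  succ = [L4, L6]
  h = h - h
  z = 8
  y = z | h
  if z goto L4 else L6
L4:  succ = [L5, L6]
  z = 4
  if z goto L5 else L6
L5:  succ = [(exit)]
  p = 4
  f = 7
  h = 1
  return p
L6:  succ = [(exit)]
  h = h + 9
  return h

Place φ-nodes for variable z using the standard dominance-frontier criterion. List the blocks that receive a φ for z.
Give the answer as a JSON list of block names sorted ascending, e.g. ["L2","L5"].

Answer: ["L3", "L4", "L5", "L6"]

Derivation:
idom tree: L1←L0 L2←L0 L3←L0 L4←L0 L5←L0 L6←L0
Dom at joins:
  L3: preds {L1,L2}: {L0,L1} ∩ {L0,L2} = {L0}; idom=L0
  L4: preds {L0,L3}: {L0} ∩ {L0,L3} = {L0}; idom=L0
  L5: preds {L2,L4}: {L0,L2} ∩ {L0,L4} = {L0}; idom=L0
  L6: preds {L3,L4}: {L0,L3} ∩ {L0,L4} = {L0}; idom=L0

Frontier:
  L3←L1: walk L1 to L0
  L3←L2: walk L2 to L0
  L4←L0: walk · to L0
  L4←L3: walk L3 to L0
  L5←L2: walk L2 to L0
  L5←L4: walk L4 to L0
  L6←L3: walk L3 to L0
  L6←L4: walk L4 to L0
  DF(L0)=∅
  DF(L1)={L3}
  DF(L2)={L3,L5}
  DF(L3)={L4,L6}
  DF(L4)={L5,L6}
  DF(L5)=∅
  DF(L6)=∅

φ for z: defs {L0,L2,L3,L4}
  DF⁺ = {L3,L4,L5,L6}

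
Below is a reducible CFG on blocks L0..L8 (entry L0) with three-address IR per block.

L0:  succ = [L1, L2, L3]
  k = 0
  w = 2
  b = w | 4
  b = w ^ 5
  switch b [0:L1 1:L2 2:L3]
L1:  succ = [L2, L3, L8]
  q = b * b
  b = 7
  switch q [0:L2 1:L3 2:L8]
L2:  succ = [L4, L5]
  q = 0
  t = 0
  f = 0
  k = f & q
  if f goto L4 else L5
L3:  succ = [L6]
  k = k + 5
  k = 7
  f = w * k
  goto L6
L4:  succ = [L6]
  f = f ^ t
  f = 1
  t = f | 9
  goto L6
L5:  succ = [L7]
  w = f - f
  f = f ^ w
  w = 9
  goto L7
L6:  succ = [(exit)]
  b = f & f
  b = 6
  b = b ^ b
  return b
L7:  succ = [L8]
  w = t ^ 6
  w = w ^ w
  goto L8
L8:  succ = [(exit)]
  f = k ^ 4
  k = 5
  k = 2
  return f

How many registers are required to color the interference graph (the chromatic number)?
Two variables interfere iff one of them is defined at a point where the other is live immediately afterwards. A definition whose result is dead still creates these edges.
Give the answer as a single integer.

Answer: 5

Analysis:
def/use:
  L0 def {b,k,w} use ∅
  L1 def {b,q} use {b}
  L2 def {f,k,q,t} use ∅
  L3 def {f,k} use {k,w}
  L4 def {f,t} use {f,t}
  L5 def {f,w} use {f}
  L6 def {b} use {f}
  L7 def {w} use {t}
  L8 def {f,k} use {k}

Liveness:
  live L0: ∅→{b,k,w}
  live L1: {b,k,w}→{k,w}
  live L2: ∅→{f,k,t}
  live L3: {k,w}→{f}
  live L4: {f,t}→{f}
  live L5: {f,k,t}→{k,t}
  live L6: {f}→∅
  live L7: {k,t}→{k}
  live L8: {k}→∅

Conflict graph:
  b: {k,q,w}
  f: {k,q,t,w}
  k: {b,f,q,t,w}
  q: {b,f,k,t,w}
  t: {f,k,q,w}
  w: {b,f,k,q,t}

Registers:
  {f,k,q,t,w} pairwise interfere (5-clique) ⇒ χ ≥ 5
  5-colouring: c0={k}  c1={q}  c2={w}  c3={b,f}  c4={t}
  χ = 5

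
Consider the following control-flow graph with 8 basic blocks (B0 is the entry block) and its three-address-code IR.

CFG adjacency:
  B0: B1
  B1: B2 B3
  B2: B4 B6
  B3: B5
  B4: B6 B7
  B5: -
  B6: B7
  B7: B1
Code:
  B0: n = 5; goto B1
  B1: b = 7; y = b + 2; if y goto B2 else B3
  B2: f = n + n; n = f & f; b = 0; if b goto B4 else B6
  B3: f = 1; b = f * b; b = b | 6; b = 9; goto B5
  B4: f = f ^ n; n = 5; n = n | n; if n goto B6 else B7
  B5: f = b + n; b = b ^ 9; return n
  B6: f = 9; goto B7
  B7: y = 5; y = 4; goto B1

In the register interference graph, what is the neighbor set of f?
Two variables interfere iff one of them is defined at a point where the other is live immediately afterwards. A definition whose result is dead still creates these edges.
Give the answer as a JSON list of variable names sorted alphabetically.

Block summaries:
  B0: def={n} ue=∅
  B1: def={b,y} ue=∅
  B2: def={b,f,n} ue={n}
  B3: def={b,f} ue={b}
  B4: def={f,n} ue={f,n}
  B5: def={b,f} ue={b,n}
  B6: def={f} ue=∅
  B7: def={y} ue=∅

Live sets:
  B0 li=∅ lo={n}
  B1 li={n} lo={b,n}
  B2 li={n} lo={f,n}
  B3 li={b,n} lo={b,n}
  B4 li={f,n} lo={n}
  B5 li={b,n} lo=∅
  B6 li={n} lo={n}
  B7 li={n} lo={n}

Conflict graph:
  b — {f,n,y}
  f — {b,n}
  n — {b,f,y}
  y — {b,n}

N(f) = ["b", "n"]

Answer: ["b", "n"]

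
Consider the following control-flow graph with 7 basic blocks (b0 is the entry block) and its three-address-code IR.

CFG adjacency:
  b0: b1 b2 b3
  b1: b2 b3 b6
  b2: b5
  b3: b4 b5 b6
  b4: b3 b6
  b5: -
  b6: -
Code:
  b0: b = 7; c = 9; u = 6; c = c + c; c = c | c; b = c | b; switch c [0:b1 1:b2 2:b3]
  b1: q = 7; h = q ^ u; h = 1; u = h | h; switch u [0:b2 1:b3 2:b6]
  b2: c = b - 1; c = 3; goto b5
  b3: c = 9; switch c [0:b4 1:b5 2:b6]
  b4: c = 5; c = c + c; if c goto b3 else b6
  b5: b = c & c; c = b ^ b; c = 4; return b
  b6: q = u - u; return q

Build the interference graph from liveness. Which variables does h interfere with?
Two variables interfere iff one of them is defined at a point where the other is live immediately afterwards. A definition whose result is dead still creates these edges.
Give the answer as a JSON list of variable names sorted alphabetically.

Answer: ["b"]

Analysis:
Per-block:
  b0: {b,c,u} / ∅
  b1: {h,q,u} / {u}
  b2: {c} / {b}
  b3: {c} / ∅
  b4: {c} / ∅
  b5: {b,c} / {c}
  b6: {q} / {u}

Live sets:
  b0 li=∅ lo={b,u}
  b1 li={b,u} lo={b,u}
  b2 li={b} lo={c}
  b3 li={u} lo={c,u}
  b4 li={u} lo={u}
  b5 li={c} lo=∅
  b6 li={u} lo=∅

Conflict graph:
  b — {c,h,q,u}
  c — {b,u}
  h — {b}
  q — {b,u}
  u — {b,c,q}

N(h) = ["b"]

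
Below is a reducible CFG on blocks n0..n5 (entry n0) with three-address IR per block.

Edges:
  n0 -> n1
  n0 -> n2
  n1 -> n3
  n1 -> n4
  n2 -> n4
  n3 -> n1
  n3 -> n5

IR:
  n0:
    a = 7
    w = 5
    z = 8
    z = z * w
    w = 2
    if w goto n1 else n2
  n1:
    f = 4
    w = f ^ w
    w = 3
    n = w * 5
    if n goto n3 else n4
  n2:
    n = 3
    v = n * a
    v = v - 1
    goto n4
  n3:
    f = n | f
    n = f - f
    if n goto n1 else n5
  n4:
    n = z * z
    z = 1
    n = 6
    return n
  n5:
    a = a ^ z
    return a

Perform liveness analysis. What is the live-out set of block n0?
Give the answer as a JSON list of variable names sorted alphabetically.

Per-block:
  n0: def={a,w,z} ue=∅
  n1: def={f,n,w} ue={w}
  n2: def={n,v} ue={a}
  n3: def={f,n} ue={f,n}
  n4: def={n,z} ue={z}
  n5: def={a} ue={a,z}

Backward fixpoint:
  n0 li=∅ lo={a,w,z}
  n1 li={a,w,z} lo={a,f,n,w,z}
  n2 li={a,z} lo={z}
  n3 li={a,f,n,w,z} lo={a,w,z}
  n4 li={z} lo=∅
  n5 li={a,z} lo=∅

live-out(n0) = ["a", "w", "z"]

Answer: ["a", "w", "z"]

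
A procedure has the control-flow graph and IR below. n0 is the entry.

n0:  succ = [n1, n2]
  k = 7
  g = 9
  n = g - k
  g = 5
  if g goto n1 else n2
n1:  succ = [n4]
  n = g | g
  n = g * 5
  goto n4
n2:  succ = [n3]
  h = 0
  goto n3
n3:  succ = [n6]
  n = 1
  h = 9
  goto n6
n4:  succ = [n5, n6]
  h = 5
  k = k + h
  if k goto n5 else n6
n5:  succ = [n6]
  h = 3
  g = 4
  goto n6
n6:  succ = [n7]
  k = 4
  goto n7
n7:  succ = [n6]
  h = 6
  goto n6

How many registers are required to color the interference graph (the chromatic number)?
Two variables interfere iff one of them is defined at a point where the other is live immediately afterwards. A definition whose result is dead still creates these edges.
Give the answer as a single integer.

Answer: 3

Working:
def/use:
  n0: def={g,k,n} ue=∅
  n1: def={n} ue={g}
  n2: def={h} ue=∅
  n3: def={h,n} ue=∅
  n4: def={h,k} ue={k}
  n5: def={g,h} ue=∅
  n6: def={k} ue=∅
  n7: def={h} ue=∅

Live sets:
  n0: in=∅ out={g,k}
  n1: in={g,k} out={k}
  n2: in=∅ out=∅
  n3: in=∅ out=∅
  n4: in={k} out=∅
  n5: in=∅ out=∅
  n6: in=∅ out=∅
  n7: in=∅ out=∅

Interfere edges:
  g: {k,n}
  h: {k}
  k: {g,h,n}
  n: {g,k}

Chromatic number:
  lower bound: {g,k,n} mutually conflict ⇒ χ ≥ 3
  3-colouring: R0={k}  R1={g,h}  R2={n}
  χ = 3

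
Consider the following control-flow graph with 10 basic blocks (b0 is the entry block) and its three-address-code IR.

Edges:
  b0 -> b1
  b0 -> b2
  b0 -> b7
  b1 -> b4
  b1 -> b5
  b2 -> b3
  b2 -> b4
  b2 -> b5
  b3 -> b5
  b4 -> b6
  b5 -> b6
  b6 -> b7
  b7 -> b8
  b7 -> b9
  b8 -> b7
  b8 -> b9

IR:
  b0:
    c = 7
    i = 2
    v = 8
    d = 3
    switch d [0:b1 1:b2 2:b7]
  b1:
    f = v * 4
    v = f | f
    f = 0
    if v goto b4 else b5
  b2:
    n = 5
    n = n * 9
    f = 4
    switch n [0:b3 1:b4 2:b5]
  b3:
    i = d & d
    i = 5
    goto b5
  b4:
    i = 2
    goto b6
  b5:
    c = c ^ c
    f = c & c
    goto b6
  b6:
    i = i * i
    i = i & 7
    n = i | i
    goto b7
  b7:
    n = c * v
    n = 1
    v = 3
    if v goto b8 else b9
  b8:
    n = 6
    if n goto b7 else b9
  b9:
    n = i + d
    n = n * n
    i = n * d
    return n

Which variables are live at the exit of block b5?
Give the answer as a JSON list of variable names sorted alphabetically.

Answer: ["c", "d", "i", "v"]

Derivation:
def/use:
  b0: {c,d,i,v} / ∅
  b1: {f,v} / {v}
  b2: {f,n} / ∅
  b3: {i} / {d}
  b4: {i} / ∅
  b5: {c,f} / {c}
  b6: {i,n} / {i}
  b7: {n,v} / {c,v}
  b8: {n} / ∅
  b9: {i,n} / {d,i}

Backward fixpoint:
  live b0: ∅→{c,d,i,v}
  live b1: {c,d,i,v}→{c,d,i,v}
  live b2: {c,d,i,v}→{c,d,i,v}
  live b3: {c,d,v}→{c,d,i,v}
  live b4: {c,d,v}→{c,d,i,v}
  live b5: {c,d,i,v}→{c,d,i,v}
  live b6: {c,d,i,v}→{c,d,i,v}
  live b7: {c,d,i,v}→{c,d,i,v}
  live b8: {c,d,i,v}→{c,d,i,v}
  live b9: {d,i}→∅

live-out(b5) = ["c", "d", "i", "v"]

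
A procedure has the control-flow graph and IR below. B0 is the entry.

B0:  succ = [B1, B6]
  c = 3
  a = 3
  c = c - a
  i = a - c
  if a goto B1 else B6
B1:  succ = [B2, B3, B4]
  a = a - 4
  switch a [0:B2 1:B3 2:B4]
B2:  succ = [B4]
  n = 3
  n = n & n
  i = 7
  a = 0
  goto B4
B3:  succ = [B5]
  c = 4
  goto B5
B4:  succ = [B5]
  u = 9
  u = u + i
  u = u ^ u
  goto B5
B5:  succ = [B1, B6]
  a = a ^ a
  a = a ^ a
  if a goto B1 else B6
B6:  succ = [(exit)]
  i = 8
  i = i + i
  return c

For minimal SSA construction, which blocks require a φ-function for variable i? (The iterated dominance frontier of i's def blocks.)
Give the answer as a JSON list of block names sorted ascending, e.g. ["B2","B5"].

idom tree: B1←B0 B2←B1 B3←B1 B4←B1 B5←B1 B6←B0
Dom at joins:
  B1: preds {B0,B5}: {B0} ∩ {B0,B1,B5} = {B0}; idom=B0
  B4: preds {B1,B2}: {B0,B1} ∩ {B0,B1,B2} = {B0,B1}; idom=B1
  B5: preds {B3,B4}: {B0,B1,B3} ∩ {B0,B1,B4} = {B0,B1}; idom=B1
  B6: preds {B0,B5}: {B0} ∩ {B0,B1,B5} = {B0}; idom=B0

DF walk-up:
  join B1 pred B0: · stop@B0
  join B1 pred B5: B5→B1 stop@B0
  join B4 pred B1: · stop@B1
  join B4 pred B2: B2 stop@B1
  join B5 pred B3: B3 stop@B1
  join B5 pred B4: B4 stop@B1
  join B6 pred B0: · stop@B0
  join B6 pred B5: B5→B1 stop@B0
  DF(B0)=∅
  DF(B1)={B1,B6}
  DF(B2)={B4}
  DF(B3)={B5}
  DF(B4)={B5}
  DF(B5)={B1,B6}
  DF(B6)=∅

φ for i: defs {B0,B2,B6}
  DF⁺ = {B1,B4,B5,B6}

Answer: ["B1", "B4", "B5", "B6"]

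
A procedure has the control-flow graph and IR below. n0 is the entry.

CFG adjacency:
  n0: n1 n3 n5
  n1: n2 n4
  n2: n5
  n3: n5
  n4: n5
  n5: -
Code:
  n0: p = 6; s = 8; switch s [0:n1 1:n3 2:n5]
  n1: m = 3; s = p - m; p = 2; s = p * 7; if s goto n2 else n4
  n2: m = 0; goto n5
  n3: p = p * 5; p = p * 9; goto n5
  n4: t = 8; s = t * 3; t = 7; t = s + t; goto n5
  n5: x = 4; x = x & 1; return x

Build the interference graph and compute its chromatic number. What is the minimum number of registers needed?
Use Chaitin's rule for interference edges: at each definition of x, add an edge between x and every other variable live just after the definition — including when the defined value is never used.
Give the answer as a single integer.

Answer: 2

Analysis:
Per-block:
  n0: {p,s} / ∅
  n1: {m,p,s} / {p}
  n2: {m} / ∅
  n3: {p} / {p}
  n4: {s,t} / ∅
  n5: {x} / ∅

Backward fixpoint:
  live n0: ∅→{p}
  live n1: {p}→∅
  live n2: ∅→∅
  live n3: {p}→∅
  live n4: ∅→∅
  live n5: ∅→∅

Interference:
  m: {p}
  p: {m,s}
  s: {p,t}
  t: {s}
  x: ∅

Chromatic number:
  lower bound: {m,p} mutually conflict ⇒ χ ≥ 2
  2-colouring: r0={p,t,x}  r1={m,s}
  χ = 2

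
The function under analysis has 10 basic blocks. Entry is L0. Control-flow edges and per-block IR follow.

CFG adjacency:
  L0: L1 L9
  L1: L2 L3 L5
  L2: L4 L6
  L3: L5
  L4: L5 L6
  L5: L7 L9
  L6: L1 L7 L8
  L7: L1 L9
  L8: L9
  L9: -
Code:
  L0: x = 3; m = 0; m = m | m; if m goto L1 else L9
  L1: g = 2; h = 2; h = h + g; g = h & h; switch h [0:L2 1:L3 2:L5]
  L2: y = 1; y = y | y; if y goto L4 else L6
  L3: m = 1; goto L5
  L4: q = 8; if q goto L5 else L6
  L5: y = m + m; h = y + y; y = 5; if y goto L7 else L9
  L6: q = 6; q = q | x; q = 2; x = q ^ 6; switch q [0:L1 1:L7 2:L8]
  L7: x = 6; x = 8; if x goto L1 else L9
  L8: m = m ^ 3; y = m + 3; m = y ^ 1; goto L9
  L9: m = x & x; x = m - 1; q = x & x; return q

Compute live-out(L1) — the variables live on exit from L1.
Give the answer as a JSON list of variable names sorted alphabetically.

def/use:
  L0: {m,x} / ∅
  L1: {g,h} / ∅
  L2: {y} / ∅
  L3: {m} / ∅
  L4: {q} / ∅
  L5: {h,y} / {m}
  L6: {q,x} / {x}
  L7: {x} / ∅
  L8: {m,y} / {m}
  L9: {m,q,x} / {x}

Liveness:
  live L0: ∅→{m,x}
  live L1: {m,x}→{m,x}
  live L2: {m,x}→{m,x}
  live L3: {x}→{m,x}
  live L4: {m,x}→{m,x}
  live L5: {m,x}→{m,x}
  live L6: {m,x}→{m,x}
  live L7: {m}→{m,x}
  live L8: {m,x}→{x}
  live L9: {x}→∅

live-out(L1) = ["m", "x"]

Answer: ["m", "x"]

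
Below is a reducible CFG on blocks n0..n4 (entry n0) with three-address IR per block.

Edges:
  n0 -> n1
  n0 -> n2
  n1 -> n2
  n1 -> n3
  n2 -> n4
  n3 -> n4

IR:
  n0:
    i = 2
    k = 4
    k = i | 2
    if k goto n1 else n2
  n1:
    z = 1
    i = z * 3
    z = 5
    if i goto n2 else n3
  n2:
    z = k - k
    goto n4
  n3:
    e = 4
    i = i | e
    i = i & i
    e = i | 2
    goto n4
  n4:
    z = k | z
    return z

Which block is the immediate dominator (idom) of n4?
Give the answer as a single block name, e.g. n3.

Answer: n0

Derivation:
idom tree: n1←n0 n2←n0 n3←n1 n4←n0
Dom at joins:
  n2: preds {n0,n1}: {n0} ∩ {n0,n1} = {n0}; idom=n0
  n4: preds {n2,n3}: {n0,n2} ∩ {n0,n1,n3} = {n0}; idom=n0

idom(n4) = n0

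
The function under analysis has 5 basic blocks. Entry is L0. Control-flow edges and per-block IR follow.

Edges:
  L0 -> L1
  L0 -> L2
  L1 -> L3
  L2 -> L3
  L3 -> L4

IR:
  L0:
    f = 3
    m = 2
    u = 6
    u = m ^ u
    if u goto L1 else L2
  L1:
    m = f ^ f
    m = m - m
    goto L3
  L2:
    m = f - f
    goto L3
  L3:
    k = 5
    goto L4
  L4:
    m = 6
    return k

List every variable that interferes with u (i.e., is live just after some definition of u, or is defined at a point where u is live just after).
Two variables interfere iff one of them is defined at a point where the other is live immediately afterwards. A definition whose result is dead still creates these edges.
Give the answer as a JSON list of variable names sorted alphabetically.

Answer: ["f", "m"]

Working:
def/use:
  L0: def={f,m,u} ue=∅
  L1: def={m} ue={f}
  L2: def={m} ue={f}
  L3: def={k} ue=∅
  L4: def={m} ue={k}

Live sets:
  live L0: ∅→{f}
  live L1: {f}→∅
  live L2: {f}→∅
  live L3: ∅→{k}
  live L4: {k}→∅

Interference:
  f↔{m,u}
  k↔{m}
  m↔{f,k,u}
  u↔{f,m}

N(u) = ["f", "m"]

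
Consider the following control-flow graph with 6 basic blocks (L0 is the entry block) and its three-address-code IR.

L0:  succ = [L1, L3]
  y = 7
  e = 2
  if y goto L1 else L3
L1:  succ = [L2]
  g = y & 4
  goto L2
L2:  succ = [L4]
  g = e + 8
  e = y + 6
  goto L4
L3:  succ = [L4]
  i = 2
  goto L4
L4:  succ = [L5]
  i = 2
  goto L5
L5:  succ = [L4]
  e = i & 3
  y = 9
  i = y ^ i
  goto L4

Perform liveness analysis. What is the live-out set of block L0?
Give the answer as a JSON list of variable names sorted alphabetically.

Answer: ["e", "y"]

Analysis:
Per-block:
  L0: {e,y} / ∅
  L1: {g} / {y}
  L2: {e,g} / {e,y}
  L3: {i} / ∅
  L4: {i} / ∅
  L5: {e,i,y} / {i}

Backward fixpoint:
  live L0: ∅→{e,y}
  live L1: {e,y}→{e,y}
  live L2: {e,y}→∅
  live L3: ∅→∅
  live L4: ∅→{i}
  live L5: {i}→∅

live-out(L0) = ["e", "y"]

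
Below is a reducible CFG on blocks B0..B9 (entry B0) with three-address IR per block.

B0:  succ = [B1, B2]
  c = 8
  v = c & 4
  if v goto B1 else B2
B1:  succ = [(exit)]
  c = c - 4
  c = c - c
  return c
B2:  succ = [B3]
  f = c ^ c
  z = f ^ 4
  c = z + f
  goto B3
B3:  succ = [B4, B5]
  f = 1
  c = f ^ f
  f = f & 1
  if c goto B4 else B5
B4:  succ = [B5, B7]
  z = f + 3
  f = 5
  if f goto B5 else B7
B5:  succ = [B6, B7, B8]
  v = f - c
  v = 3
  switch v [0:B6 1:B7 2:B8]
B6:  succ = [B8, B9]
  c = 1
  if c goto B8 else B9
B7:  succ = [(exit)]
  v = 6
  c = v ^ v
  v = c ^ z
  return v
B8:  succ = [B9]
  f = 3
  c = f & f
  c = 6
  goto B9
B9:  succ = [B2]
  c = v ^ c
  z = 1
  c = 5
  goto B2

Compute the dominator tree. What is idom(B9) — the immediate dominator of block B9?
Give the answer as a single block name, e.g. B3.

idom tree: B1←B0 B2←B0 B3←B2 B4←B3 B5←B3 B6←B5 B7←B3 B8←B5 B9←B5
Dom∩ at merges:
  B2: preds {B0,B9}: {B0} ∩ {B0,B2,B3,B5,B9} = {B0}; idom=B0
  B5: preds {B3,B4}: {B0,B2,B3} ∩ {B0,B2,B3,B4} = {B0,B2,B3}; idom=B3
  B7: preds {B4,B5}: {B0,B2,B3,B4} ∩ {B0,B2,B3,B5} = {B0,B2,B3}; idom=B3
  B8: preds {B5,B6}: {B0,B2,B3,B5} ∩ {B0,B2,B3,B5,B6} = {B0,B2,B3,B5}; idom=B5
  B9: preds {B6,B8}: {B0,B2,B3,B5,B6} ∩ {B0,B2,B3,B5,B8} = {B0,B2,B3,B5}; idom=B5

idom(B9) = B5

Answer: B5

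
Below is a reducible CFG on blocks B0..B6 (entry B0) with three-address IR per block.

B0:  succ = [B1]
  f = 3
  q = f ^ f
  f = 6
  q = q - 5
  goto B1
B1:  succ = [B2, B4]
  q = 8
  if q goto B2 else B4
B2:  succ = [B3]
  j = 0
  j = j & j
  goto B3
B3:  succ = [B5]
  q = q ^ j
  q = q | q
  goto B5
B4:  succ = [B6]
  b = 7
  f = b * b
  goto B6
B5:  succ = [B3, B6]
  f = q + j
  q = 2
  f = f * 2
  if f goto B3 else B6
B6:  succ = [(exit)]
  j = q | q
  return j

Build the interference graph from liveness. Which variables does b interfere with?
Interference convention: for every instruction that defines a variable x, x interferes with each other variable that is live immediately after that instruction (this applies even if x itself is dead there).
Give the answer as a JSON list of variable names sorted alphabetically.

Per-block:
  B0 def {f,q} use ∅
  B1 def {q} use ∅
  B2 def {j} use ∅
  B3 def {q} use {j,q}
  B4 def {b,f} use ∅
  B5 def {f,q} use {j,q}
  B6 def {j} use {q}

Backward fixpoint:
  live B0: ∅→∅
  live B1: ∅→{q}
  live B2: {q}→{j,q}
  live B3: {j,q}→{j,q}
  live B4: {q}→{q}
  live B5: {j,q}→{j,q}
  live B6: {q}→∅

Interfere edges:
  b — {q}
  f — {j,q}
  j — {f,q}
  q — {b,f,j}

N(b) = ["q"]

Answer: ["q"]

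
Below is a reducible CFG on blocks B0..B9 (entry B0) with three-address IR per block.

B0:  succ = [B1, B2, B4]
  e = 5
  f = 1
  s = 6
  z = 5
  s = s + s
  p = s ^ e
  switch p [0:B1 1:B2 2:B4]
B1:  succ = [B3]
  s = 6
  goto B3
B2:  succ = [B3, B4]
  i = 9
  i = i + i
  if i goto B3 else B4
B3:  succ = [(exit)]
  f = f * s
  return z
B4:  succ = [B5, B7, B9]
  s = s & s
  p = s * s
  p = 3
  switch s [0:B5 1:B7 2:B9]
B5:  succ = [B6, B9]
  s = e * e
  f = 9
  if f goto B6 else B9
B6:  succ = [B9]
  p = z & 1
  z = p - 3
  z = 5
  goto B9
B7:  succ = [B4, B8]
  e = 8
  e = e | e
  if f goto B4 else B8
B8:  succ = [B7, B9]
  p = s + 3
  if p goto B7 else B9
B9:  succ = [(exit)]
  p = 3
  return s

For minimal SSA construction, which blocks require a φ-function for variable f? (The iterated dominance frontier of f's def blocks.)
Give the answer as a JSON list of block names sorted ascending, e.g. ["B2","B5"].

idom tree: B1←B0 B2←B0 B3←B0 B4←B0 B5←B4 B6←B5 B7←B4 B8←B7 B9←B4
Join-block Dom:
  B3: preds {B1,B2}: {B0,B1} ∩ {B0,B2} = {B0}; idom=B0
  B4: preds {B0,B2,B7}: {B0} ∩ {B0,B2} ∩ {B0,B4,B7} = {B0}; idom=B0
  B7: preds {B4,B8}: {B0,B4} ∩ {B0,B4,B7,B8} = {B0,B4}; idom=B4
  B9: preds {B4,B5,B6,B8}: {B0,B4} ∩ {B0,B4,B5} ∩ {B0,B4,B5,B6} ∩ {B0,B4,B7,B8} = {B0,B4}; idom=B4

Frontier:
  join B3 pred B1: B1 stop@B0
  join B3 pred B2: B2 stop@B0
  join B4 pred B0: · stop@B0
  join B4 pred B2: B2 stop@B0
  join B4 pred B7: B7→B4 stop@B0
  join B7 pred B4: · stop@B4
  join B7 pred B8: B8→B7 stop@B4
  join B9 pred B4: · stop@B4
  join B9 pred B5: B5 stop@B4
  join B9 pred B6: B6→B5 stop@B4
  join B9 pred B8: B8→B7 stop@B4
  B0: DF=∅
  B1: DF={B3}
  B2: DF={B3,B4}
  B3: DF=∅
  B4: DF={B4}
  B5: DF={B9}
  B6: DF={B9}
  B7: DF={B4,B7,B9}
  B8: DF={B7,B9}
  B9: DF=∅

φ for f: defs {B0,B3,B5}
  DF⁺ = {B9}

Answer: ["B9"]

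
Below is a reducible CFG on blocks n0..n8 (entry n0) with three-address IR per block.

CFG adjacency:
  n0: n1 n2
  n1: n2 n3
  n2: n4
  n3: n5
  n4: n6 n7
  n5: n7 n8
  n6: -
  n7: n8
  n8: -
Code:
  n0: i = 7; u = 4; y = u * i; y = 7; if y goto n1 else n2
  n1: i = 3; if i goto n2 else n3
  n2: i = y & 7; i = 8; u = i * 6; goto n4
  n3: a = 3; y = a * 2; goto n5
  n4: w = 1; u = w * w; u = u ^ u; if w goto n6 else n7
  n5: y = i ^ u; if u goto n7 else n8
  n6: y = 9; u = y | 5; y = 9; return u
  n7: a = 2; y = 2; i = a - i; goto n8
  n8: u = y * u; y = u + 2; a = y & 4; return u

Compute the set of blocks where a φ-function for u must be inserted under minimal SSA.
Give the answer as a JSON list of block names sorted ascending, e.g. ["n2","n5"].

idom tree: n1←n0 n2←n0 n3←n1 n4←n2 n5←n3 n6←n4 n7←n0 n8←n0
Dom at joins:
  n2: preds {n0,n1}: {n0} ∩ {n0,n1} = {n0}; idom=n0
  n7: preds {n4,n5}: {n0,n2,n4} ∩ {n0,n1,n3,n5} = {n0}; idom=n0
  n8: preds {n5,n7}: {n0,n1,n3,n5} ∩ {n0,n7} = {n0}; idom=n0

Frontier:
  n2←n0: walk · to n0
  n2←n1: walk n1 to n0
  n7←n4: walk n4→n2 to n0
  n7←n5: walk n5→n3→n1 to n0
  n8←n5: walk n5→n3→n1 to n0
  n8←n7: walk n7 to n0
  n0 → ∅
  n1 → {n2,n7,n8}
  n2 → {n7}
  n3 → {n7,n8}
  n4 → {n7}
  n5 → {n7,n8}
  n6 → ∅
  n7 → {n8}
  n8 → ∅

φ for u: defs {n0,n2,n4,n6,n8}
  DF⁺ = {n7,n8}

Answer: ["n7", "n8"]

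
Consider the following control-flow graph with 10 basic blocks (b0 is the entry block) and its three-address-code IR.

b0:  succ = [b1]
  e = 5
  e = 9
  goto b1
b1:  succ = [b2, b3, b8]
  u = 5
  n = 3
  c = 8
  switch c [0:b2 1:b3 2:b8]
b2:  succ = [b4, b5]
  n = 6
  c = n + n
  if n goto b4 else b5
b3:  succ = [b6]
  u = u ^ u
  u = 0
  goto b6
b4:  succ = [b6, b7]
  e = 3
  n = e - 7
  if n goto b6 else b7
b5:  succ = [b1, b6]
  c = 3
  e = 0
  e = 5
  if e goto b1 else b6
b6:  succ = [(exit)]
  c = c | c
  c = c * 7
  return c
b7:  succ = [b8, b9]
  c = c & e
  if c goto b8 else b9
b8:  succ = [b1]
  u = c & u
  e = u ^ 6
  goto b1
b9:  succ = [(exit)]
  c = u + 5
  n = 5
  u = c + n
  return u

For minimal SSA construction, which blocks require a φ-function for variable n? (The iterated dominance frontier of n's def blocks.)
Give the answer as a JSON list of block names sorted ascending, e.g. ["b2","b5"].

Answer: ["b1", "b6", "b8"]

Analysis:
idom tree: b1←b0 b2←b1 b3←b1 b4←b2 b5←b2 b6←b1 b7←b4 b8←b1 b9←b7
Join-block Dom:
  b1: preds {b0,b5,b8}: {b0} ∩ {b0,b1,b2,b5} ∩ {b0,b1,b8} = {b0}; idom=b0
  b6: preds {b3,b4,b5}: {b0,b1,b3} ∩ {b0,b1,b2,b4} ∩ {b0,b1,b2,b5} = {b0,b1}; idom=b1
  b8: preds {b1,b7}: {b0,b1} ∩ {b0,b1,b2,b4,b7} = {b0,b1}; idom=b1

Frontier:
  b1←b0: walk · to b0
  b1←b5: walk b5→b2→b1 to b0
  b1←b8: walk b8→b1 to b0
  b6←b3: walk b3 to b1
  b6←b4: walk b4→b2 to b1
  b6←b5: walk b5→b2 to b1
  b8←b1: walk · to b1
  b8←b7: walk b7→b4→b2 to b1
  b0 → ∅
  b1 → {b1}
  b2 → {b1,b6,b8}
  b3 → {b6}
  b4 → {b6,b8}
  b5 → {b1,b6}
  b6 → ∅
  b7 → {b8}
  b8 → {b1}
  b9 → ∅

φ for n: defs {b1,b2,b4,b9}
  DF⁺ = {b1,b6,b8}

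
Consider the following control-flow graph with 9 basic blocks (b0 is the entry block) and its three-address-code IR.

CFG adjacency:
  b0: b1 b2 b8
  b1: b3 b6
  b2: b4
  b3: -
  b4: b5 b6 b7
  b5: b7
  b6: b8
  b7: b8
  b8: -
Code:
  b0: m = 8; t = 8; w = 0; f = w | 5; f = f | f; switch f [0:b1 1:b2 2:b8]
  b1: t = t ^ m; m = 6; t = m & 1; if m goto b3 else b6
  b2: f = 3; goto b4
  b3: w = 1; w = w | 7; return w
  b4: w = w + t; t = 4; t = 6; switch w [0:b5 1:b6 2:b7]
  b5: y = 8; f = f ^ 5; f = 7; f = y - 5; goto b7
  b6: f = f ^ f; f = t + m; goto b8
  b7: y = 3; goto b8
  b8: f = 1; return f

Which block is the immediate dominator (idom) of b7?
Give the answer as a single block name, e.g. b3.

Answer: b4

Derivation:
idom tree: b1←b0 b2←b0 b3←b1 b4←b2 b5←b4 b6←b0 b7←b4 b8←b0
Dom∩ at merges:
  b6: preds {b1,b4}: {b0,b1} ∩ {b0,b2,b4} = {b0}; idom=b0
  b7: preds {b4,b5}: {b0,b2,b4} ∩ {b0,b2,b4,b5} = {b0,b2,b4}; idom=b4
  b8: preds {b0,b6,b7}: {b0} ∩ {b0,b6} ∩ {b0,b2,b4,b7} = {b0}; idom=b0

idom(b7) = b4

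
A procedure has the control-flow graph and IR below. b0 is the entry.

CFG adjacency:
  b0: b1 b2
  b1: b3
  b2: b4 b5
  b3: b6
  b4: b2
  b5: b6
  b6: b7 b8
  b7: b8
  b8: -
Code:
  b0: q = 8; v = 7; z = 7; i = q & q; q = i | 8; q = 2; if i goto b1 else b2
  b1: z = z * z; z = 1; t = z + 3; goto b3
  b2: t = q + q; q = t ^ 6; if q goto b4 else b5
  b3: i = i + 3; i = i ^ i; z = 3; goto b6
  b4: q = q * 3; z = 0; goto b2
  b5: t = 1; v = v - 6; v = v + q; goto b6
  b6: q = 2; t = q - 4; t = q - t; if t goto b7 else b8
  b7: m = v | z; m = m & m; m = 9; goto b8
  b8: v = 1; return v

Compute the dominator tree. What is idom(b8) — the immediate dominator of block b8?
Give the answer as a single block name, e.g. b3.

Answer: b6

Working:
idom tree: b1←b0 b2←b0 b3←b1 b4←b2 b5←b2 b6←b0 b7←b6 b8←b6
Dom at joins:
  b2: preds {b0,b4}: {b0} ∩ {b0,b2,b4} = {b0}; idom=b0
  b6: preds {b3,b5}: {b0,b1,b3} ∩ {b0,b2,b5} = {b0}; idom=b0
  b8: preds {b6,b7}: {b0,b6} ∩ {b0,b6,b7} = {b0,b6}; idom=b6

idom(b8) = b6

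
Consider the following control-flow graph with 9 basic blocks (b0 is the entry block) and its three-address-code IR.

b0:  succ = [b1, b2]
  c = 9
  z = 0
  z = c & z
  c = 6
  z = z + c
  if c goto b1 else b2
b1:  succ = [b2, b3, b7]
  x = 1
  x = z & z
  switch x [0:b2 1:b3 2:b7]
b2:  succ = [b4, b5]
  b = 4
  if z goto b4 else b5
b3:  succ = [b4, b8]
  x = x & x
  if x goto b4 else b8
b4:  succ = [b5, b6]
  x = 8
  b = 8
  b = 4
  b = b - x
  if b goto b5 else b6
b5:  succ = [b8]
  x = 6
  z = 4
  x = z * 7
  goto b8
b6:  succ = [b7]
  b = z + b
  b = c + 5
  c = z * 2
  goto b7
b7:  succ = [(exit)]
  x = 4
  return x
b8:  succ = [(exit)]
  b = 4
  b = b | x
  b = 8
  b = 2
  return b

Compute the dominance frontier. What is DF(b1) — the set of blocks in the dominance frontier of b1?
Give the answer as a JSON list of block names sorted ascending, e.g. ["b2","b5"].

Answer: ["b2", "b4", "b7", "b8"]

Derivation:
idom tree: b1←b0 b2←b0 b3←b1 b4←b0 b5←b0 b6←b4 b7←b0 b8←b0
Dom at joins:
  b2: preds {b0,b1}: {b0} ∩ {b0,b1} = {b0}; idom=b0
  b4: preds {b2,b3}: {b0,b2} ∩ {b0,b1,b3} = {b0}; idom=b0
  b5: preds {b2,b4}: {b0,b2} ∩ {b0,b4} = {b0}; idom=b0
  b7: preds {b1,b6}: {b0,b1} ∩ {b0,b4,b6} = {b0}; idom=b0
  b8: preds {b3,b5}: {b0,b1,b3} ∩ {b0,b5} = {b0}; idom=b0

DF walk-up:
  join b2 pred b0: · stop@b0
  join b2 pred b1: b1 stop@b0
  join b4 pred b2: b2 stop@b0
  join b4 pred b3: b3→b1 stop@b0
  join b5 pred b2: b2 stop@b0
  join b5 pred b4: b4 stop@b0
  join b7 pred b1: b1 stop@b0
  join b7 pred b6: b6→b4 stop@b0
  join b8 pred b3: b3→b1 stop@b0
  join b8 pred b5: b5 stop@b0
  b0 → ∅
  b1 → {b2,b4,b7,b8}
  b2 → {b4,b5}
  b3 → {b4,b8}
  b4 → {b5,b7}
  b5 → {b8}
  b6 → {b7}
  b7 → ∅
  b8 → ∅

DF(b1) = ["b2", "b4", "b7", "b8"]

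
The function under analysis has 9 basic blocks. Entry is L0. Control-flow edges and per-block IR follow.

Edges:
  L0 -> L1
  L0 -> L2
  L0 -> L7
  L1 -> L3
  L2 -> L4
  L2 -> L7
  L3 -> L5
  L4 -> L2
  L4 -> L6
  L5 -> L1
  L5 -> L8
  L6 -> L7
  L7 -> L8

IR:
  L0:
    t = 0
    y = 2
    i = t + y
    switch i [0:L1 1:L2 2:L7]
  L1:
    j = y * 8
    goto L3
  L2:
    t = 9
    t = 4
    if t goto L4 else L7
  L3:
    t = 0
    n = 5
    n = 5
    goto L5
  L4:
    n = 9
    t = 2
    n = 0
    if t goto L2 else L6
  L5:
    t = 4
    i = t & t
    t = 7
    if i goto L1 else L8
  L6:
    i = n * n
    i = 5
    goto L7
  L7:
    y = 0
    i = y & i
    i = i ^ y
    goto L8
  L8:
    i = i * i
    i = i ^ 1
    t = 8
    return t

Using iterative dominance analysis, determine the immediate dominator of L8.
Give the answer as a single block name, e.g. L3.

idom tree: L1←L0 L2←L0 L3←L1 L4←L2 L5←L3 L6←L4 L7←L0 L8←L0
Dom at joins:
  L1: preds {L0,L5}: {L0} ∩ {L0,L1,L3,L5} = {L0}; idom=L0
  L2: preds {L0,L4}: {L0} ∩ {L0,L2,L4} = {L0}; idom=L0
  L7: preds {L0,L2,L6}: {L0} ∩ {L0,L2} ∩ {L0,L2,L4,L6} = {L0}; idom=L0
  L8: preds {L5,L7}: {L0,L1,L3,L5} ∩ {L0,L7} = {L0}; idom=L0

idom(L8) = L0

Answer: L0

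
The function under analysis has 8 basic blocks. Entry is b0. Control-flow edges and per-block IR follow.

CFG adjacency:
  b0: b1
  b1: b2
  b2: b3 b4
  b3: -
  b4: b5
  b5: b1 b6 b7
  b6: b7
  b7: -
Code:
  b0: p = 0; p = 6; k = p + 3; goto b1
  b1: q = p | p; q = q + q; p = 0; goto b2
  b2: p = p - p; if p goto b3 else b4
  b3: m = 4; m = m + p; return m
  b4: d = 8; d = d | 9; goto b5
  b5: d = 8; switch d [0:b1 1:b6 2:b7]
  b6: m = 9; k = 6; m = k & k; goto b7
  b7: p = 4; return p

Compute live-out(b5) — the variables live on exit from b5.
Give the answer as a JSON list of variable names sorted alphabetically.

Answer: ["p"]

Derivation:
def/use:
  b0: def={k,p} ue=∅
  b1: def={p,q} ue={p}
  b2: def={p} ue={p}
  b3: def={m} ue={p}
  b4: def={d} ue=∅
  b5: def={d} ue=∅
  b6: def={k,m} ue=∅
  b7: def={p} ue=∅

Liveness:
  b0: in=∅ out={p}
  b1: in={p} out={p}
  b2: in={p} out={p}
  b3: in={p} out=∅
  b4: in={p} out={p}
  b5: in={p} out={p}
  b6: in=∅ out=∅
  b7: in=∅ out=∅

live-out(b5) = ["p"]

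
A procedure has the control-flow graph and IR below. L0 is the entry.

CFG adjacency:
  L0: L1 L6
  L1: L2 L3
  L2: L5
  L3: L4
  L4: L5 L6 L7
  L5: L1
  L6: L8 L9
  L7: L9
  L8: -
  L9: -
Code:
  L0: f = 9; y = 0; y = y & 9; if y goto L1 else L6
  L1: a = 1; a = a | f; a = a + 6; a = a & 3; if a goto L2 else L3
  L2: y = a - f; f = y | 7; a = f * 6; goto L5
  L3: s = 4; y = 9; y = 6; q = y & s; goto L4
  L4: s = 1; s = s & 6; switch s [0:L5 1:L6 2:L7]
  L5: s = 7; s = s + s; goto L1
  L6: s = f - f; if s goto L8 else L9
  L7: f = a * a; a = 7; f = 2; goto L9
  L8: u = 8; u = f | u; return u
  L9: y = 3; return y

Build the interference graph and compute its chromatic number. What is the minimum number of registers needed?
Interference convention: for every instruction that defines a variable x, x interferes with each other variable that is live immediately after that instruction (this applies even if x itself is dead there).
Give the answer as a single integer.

Answer: 4

Working:
Block summaries:
  L0: def={f,y} ue=∅
  L1: def={a} ue={f}
  L2: def={a,f,y} ue={a,f}
  L3: def={q,s,y} ue=∅
  L4: def={s} ue=∅
  L5: def={s} ue=∅
  L6: def={s} ue={f}
  L7: def={a,f} ue={a}
  L8: def={u} ue={f}
  L9: def={y} ue=∅

Liveness:
  live L0: ∅→{f}
  live L1: {f}→{a,f}
  live L2: {a,f}→{f}
  live L3: {a,f}→{a,f}
  live L4: {a,f}→{a,f}
  live L5: {f}→{f}
  live L6: {f}→{f}
  live L7: {a}→∅
  live L8: {f}→∅
  live L9: ∅→∅

Interference:
  a↔{f,q,s,y}
  f↔{a,q,s,u,y}
  q↔{a,f}
  s↔{a,f,y}
  u↔{f}
  y↔{a,f,s}

Chromatic number:
  clique {a,f,s,y} ⇒ need ≥ 4
  assign a→c1 f→c0 q→c2 s→c2 u→c1 y→c3 — no edge inside a register ⇒ χ ≤ 4
  χ = 4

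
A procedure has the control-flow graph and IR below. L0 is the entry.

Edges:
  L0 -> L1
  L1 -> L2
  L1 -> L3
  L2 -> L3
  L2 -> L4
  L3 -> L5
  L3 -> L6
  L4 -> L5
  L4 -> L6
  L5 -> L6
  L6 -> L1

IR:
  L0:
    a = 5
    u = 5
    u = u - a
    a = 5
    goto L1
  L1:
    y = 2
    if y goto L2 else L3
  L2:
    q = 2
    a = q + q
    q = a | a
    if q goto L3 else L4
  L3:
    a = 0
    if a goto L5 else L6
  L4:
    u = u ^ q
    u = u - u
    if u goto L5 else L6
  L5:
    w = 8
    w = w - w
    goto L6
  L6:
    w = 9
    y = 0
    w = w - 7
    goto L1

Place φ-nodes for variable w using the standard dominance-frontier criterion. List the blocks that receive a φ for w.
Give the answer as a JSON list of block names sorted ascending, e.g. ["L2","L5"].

Answer: ["L1", "L6"]

Working:
idom tree: L1←L0 L2←L1 L3←L1 L4←L2 L5←L1 L6←L1
Join-block Dom:
  L1: preds {L0,L6}: {L0} ∩ {L0,L1,L6} = {L0}; idom=L0
  L3: preds {L1,L2}: {L0,L1} ∩ {L0,L1,L2} = {L0,L1}; idom=L1
  L5: preds {L3,L4}: {L0,L1,L3} ∩ {L0,L1,L2,L4} = {L0,L1}; idom=L1
  L6: preds {L3,L4,L5}: {L0,L1,L3} ∩ {L0,L1,L2,L4} ∩ {L0,L1,L5} = {L0,L1}; idom=L1

DF walk-up:
  join L1 pred L0: · stop@L0
  join L1 pred L6: L6→L1 stop@L0
  join L3 pred L1: · stop@L1
  join L3 pred L2: L2 stop@L1
  join L5 pred L3: L3 stop@L1
  join L5 pred L4: L4→L2 stop@L1
  join L6 pred L3: L3 stop@L1
  join L6 pred L4: L4→L2 stop@L1
  join L6 pred L5: L5 stop@L1
  DF(L0)=∅
  DF(L1)={L1}
  DF(L2)={L3,L5,L6}
  DF(L3)={L5,L6}
  DF(L4)={L5,L6}
  DF(L5)={L6}
  DF(L6)={L1}

φ for w: defs {L5,L6}
  DF⁺ = {L1,L6}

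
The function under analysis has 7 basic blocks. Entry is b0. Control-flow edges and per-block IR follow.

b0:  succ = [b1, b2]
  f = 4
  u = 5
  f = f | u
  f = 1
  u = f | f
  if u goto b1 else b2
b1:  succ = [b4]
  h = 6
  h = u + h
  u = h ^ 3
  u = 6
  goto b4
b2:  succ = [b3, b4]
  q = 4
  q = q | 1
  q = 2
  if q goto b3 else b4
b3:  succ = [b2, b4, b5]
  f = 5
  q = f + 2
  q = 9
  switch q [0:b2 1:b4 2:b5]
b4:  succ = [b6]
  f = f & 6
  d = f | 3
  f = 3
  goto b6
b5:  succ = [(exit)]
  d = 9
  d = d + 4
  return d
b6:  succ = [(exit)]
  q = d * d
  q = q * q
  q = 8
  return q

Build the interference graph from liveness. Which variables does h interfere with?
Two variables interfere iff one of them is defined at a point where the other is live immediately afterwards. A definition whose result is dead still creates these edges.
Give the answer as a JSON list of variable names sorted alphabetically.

def/use:
  b0 def {f,u} use ∅
  b1 def {h,u} use {u}
  b2 def {q} use ∅
  b3 def {f,q} use ∅
  b4 def {d,f} use {f}
  b5 def {d} use ∅
  b6 def {q} use {d}

Liveness:
  b0 li=∅ lo={f,u}
  b1 li={f,u} lo={f}
  b2 li={f} lo={f}
  b3 li=∅ lo={f}
  b4 li={f} lo={d}
  b5 li=∅ lo=∅
  b6 li={d} lo=∅

Interference:
  d: {f}
  f: {d,h,q,u}
  h: {f,u}
  q: {f}
  u: {f,h}

N(h) = ["f", "u"]

Answer: ["f", "u"]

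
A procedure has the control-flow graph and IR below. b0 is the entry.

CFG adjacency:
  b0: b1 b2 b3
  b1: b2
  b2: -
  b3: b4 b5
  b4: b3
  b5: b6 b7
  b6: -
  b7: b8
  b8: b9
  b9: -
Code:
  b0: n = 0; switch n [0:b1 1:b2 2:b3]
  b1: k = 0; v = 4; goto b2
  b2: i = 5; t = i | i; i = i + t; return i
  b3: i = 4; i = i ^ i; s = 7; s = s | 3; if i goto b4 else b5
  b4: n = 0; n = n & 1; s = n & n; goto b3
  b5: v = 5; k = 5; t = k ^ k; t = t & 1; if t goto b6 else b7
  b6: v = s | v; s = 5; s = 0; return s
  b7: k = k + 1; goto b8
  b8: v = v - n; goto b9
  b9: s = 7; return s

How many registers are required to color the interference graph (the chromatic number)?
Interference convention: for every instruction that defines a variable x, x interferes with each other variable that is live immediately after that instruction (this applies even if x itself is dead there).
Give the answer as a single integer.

Answer: 5

Working:
Block summaries:
  b0: {n} / ∅
  b1: {k,v} / ∅
  b2: {i,t} / ∅
  b3: {i,s} / ∅
  b4: {n,s} / ∅
  b5: {k,t,v} / ∅
  b6: {s,v} / {s,v}
  b7: {k} / {k}
  b8: {v} / {n,v}
  b9: {s} / ∅

Liveness:
  b0: in=∅ out={n}
  b1: in=∅ out=∅
  b2: in=∅ out=∅
  b3: in={n} out={n,s}
  b4: in=∅ out={n}
  b5: in={n,s} out={k,n,s,v}
  b6: in={s,v} out=∅
  b7: in={k,n,v} out={n,v}
  b8: in={n,v} out=∅
  b9: in=∅ out=∅

Conflict graph:
  i: {n,s,t}
  k: {n,s,t,v}
  n: {i,k,s,t,v}
  s: {i,k,n,t,v}
  t: {i,k,n,s,v}
  v: {k,n,s,t}

Colouring:
  lower bound: {k,n,s,t,v} mutually conflict ⇒ χ ≥ 5
  5-colouring: c0={n}  c1={s}  c2={t}  c3={i,k}  c4={v}
  χ = 5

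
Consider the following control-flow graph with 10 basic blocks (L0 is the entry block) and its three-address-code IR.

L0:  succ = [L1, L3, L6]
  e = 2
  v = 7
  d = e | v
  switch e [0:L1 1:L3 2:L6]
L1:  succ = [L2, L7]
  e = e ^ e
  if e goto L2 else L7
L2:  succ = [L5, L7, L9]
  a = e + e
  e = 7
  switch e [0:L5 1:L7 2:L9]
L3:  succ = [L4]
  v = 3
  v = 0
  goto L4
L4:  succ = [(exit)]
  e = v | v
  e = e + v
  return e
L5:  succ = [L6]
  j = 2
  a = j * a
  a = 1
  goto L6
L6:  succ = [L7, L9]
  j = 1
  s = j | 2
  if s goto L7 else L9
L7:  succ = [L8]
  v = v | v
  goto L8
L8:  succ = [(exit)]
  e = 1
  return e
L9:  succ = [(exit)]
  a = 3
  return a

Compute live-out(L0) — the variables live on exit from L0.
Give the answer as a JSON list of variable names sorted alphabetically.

Answer: ["e", "v"]

Derivation:
Block summaries:
  L0 def {d,e,v} use ∅
  L1 def {e} use {e}
  L2 def {a,e} use {e}
  L3 def {v} use ∅
  L4 def {e} use {v}
  L5 def {a,j} use {a}
  L6 def {j,s} use ∅
  L7 def {v} use {v}
  L8 def {e} use ∅
  L9 def {a} use ∅

Liveness:
  L0: in=∅ out={e,v}
  L1: in={e,v} out={e,v}
  L2: in={e,v} out={a,v}
  L3: in=∅ out={v}
  L4: in={v} out=∅
  L5: in={a,v} out={v}
  L6: in={v} out={v}
  L7: in={v} out=∅
  L8: in=∅ out=∅
  L9: in=∅ out=∅

live-out(L0) = ["e", "v"]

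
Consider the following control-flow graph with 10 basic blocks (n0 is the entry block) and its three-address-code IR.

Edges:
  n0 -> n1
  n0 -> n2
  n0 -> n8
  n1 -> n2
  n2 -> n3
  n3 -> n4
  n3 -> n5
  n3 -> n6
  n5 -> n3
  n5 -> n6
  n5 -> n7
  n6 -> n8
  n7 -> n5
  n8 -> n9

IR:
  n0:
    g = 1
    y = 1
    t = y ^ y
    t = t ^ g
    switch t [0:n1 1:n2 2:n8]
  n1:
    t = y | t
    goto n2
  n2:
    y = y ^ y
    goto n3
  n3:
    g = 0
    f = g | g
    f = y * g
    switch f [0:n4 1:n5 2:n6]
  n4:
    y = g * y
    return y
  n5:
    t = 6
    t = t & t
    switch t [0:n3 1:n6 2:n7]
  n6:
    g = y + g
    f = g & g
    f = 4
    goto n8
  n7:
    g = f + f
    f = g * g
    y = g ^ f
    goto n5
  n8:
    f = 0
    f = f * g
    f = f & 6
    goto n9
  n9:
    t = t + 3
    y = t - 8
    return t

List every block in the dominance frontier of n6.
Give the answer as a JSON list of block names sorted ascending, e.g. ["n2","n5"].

idom tree: n1←n0 n2←n0 n3←n2 n4←n3 n5←n3 n6←n3 n7←n5 n8←n0 n9←n8
Dom at joins:
  n2: preds {n0,n1}: {n0} ∩ {n0,n1} = {n0}; idom=n0
  n3: preds {n2,n5}: {n0,n2} ∩ {n0,n2,n3,n5} = {n0,n2}; idom=n2
  n5: preds {n3,n7}: {n0,n2,n3} ∩ {n0,n2,n3,n5,n7} = {n0,n2,n3}; idom=n3
  n6: preds {n3,n5}: {n0,n2,n3} ∩ {n0,n2,n3,n5} = {n0,n2,n3}; idom=n3
  n8: preds {n0,n6}: {n0} ∩ {n0,n2,n3,n6} = {n0}; idom=n0

Frontier:
  n2←n0: walk · to n0
  n2←n1: walk n1 to n0
  n3←n2: walk · to n2
  n3←n5: walk n5→n3 to n2
  n5←n3: walk · to n3
  n5←n7: walk n7→n5 to n3
  n6←n3: walk · to n3
  n6←n5: walk n5 to n3
  n8←n0: walk · to n0
  n8←n6: walk n6→n3→n2 to n0
  n0 → ∅
  n1 → {n2}
  n2 → {n8}
  n3 → {n3,n8}
  n4 → ∅
  n5 → {n3,n5,n6}
  n6 → {n8}
  n7 → {n5}
  n8 → ∅
  n9 → ∅

DF(n6) = ["n8"]

Answer: ["n8"]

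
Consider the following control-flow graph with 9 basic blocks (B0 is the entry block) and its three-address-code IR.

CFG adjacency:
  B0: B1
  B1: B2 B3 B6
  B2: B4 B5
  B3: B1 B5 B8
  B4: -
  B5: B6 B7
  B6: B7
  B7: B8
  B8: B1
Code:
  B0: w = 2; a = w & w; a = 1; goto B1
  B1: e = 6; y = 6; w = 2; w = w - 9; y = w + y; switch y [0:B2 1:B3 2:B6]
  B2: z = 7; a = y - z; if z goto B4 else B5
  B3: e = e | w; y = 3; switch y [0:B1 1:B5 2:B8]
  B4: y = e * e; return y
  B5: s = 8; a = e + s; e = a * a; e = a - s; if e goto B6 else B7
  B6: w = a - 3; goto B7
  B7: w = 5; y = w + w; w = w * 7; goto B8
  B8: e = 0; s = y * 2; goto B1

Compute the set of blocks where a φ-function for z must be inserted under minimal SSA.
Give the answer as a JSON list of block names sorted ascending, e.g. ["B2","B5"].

idom tree: B1←B0 B2←B1 B3←B1 B4←B2 B5←B1 B6←B1 B7←B1 B8←B1
Join-block Dom:
  B1: preds {B0,B3,B8}: {B0} ∩ {B0,B1,B3} ∩ {B0,B1,B8} = {B0}; idom=B0
  B5: preds {B2,B3}: {B0,B1,B2} ∩ {B0,B1,B3} = {B0,B1}; idom=B1
  B6: preds {B1,B5}: {B0,B1} ∩ {B0,B1,B5} = {B0,B1}; idom=B1
  B7: preds {B5,B6}: {B0,B1,B5} ∩ {B0,B1,B6} = {B0,B1}; idom=B1
  B8: preds {B3,B7}: {B0,B1,B3} ∩ {B0,B1,B7} = {B0,B1}; idom=B1

Frontier:
  join B1 pred B0: · stop@B0
  join B1 pred B3: B3→B1 stop@B0
  join B1 pred B8: B8→B1 stop@B0
  join B5 pred B2: B2 stop@B1
  join B5 pred B3: B3 stop@B1
  join B6 pred B1: · stop@B1
  join B6 pred B5: B5 stop@B1
  join B7 pred B5: B5 stop@B1
  join B7 pred B6: B6 stop@B1
  join B8 pred B3: B3 stop@B1
  join B8 pred B7: B7 stop@B1
  B0: DF=∅
  B1: DF={B1}
  B2: DF={B5}
  B3: DF={B1,B5,B8}
  B4: DF=∅
  B5: DF={B6,B7}
  B6: DF={B7}
  B7: DF={B8}
  B8: DF={B1}

φ for z: defs {B2}
  DF⁺ = {B1,B5,B6,B7,B8}

Answer: ["B1", "B5", "B6", "B7", "B8"]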